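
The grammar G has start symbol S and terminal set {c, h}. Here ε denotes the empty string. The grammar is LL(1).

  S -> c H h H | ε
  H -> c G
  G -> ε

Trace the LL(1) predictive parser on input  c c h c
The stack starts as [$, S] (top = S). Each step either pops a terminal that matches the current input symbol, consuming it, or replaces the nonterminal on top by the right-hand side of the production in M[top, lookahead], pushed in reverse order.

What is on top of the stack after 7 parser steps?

step 1: stack=$ S  input=c c h c $  — expand S -> c H h H
step 2: stack=$ H h H c  input=c c h c $  — match c
step 3: stack=$ H h H  input=c h c $  — expand H -> c G
step 4: stack=$ H h G c  input=c h c $  — match c
step 5: stack=$ H h G  input=h c $  — expand G -> ε
step 6: stack=$ H h  input=h c $  — match h
step 7: stack=$ H  input=c $  — expand H -> c G
Stack after step 7: $ G c (top = c).

c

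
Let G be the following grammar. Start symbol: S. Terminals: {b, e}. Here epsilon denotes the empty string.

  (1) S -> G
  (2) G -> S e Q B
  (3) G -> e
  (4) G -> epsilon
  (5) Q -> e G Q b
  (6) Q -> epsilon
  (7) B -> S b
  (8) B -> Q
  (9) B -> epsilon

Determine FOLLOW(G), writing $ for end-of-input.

FIRST(Q) = {epsilon, e}
FIRST(S) = {epsilon, e}  (via G)
FIRST(G) = {epsilon, e}  (via S e Q B)
FIRST(B) = {epsilon, b, e}  (via S b, Q)
FOLLOW(S) includes $ since S is the start symbol.
FOLLOW(S): in G->S e Q B, S is followed by e Q B with FIRST {e}; in B->S b, S is followed by b with FIRST {b}. Thus FOLLOW(S) = {$, b, e}.
FOLLOW(G): in S->G, the suffix after G is empty, so FOLLOW(G) ⊇ FOLLOW(S) = {$, b, e}; in Q->e G Q b, G is followed by Q b with FIRST {b, e}. Thus FOLLOW(G) = {$, b, e}.
FOLLOW(B): in G->S e Q B, the suffix after B is empty, so FOLLOW(B) ⊇ FOLLOW(G) = {$, b, e}. Thus FOLLOW(B) = {$, b, e}.
FOLLOW(Q): in G->S e Q B, Q is followed by B with FIRST {epsilon, b, e}; in G->S e Q B, the suffix after Q is nullable, so FOLLOW(Q) ⊇ FOLLOW(G) = {$, b, e}; in Q->e G Q b, Q is followed by b with FIRST {b}; in B->Q, the suffix after Q is empty, so FOLLOW(Q) ⊇ FOLLOW(B) = {$, b, e}. Thus FOLLOW(Q) = {$, b, e}.

{$, b, e}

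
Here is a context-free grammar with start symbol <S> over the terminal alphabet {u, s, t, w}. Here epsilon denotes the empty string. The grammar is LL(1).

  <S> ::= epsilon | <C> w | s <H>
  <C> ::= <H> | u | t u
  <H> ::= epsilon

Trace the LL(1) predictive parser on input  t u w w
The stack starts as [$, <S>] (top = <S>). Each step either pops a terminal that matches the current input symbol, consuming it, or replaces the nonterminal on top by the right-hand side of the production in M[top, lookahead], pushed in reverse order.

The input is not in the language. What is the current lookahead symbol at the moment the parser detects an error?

w

step 1: stack=$ <S>  input=t u w w $  — expand <S> ::= <C> w
step 2: stack=$ w <C>  input=t u w w $  — expand <C> ::= t u
step 3: stack=$ w u t  input=t u w w $  — match t
step 4: stack=$ w u  input=u w w $  — match u
step 5: stack=$ w  input=w w $  — match w
step 6: stack=$  input=w $  — error: stack empty but input remains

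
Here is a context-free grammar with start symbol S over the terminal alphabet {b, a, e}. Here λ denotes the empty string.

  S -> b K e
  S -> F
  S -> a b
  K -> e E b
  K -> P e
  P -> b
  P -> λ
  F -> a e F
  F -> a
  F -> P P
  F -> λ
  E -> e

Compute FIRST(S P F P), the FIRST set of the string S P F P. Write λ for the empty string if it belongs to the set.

FIRST(P) = {λ, b}
FIRST(E) = {e}
FIRST(K) = {b, e}  (via P e)
FIRST(F) = {λ, a, b}  (via P P)
FIRST(S) = {λ, a, b}  (via F)
FIRST(S P F P): take FIRST of each symbol in turn, carrying on past any symbol whose FIRST contains λ; result {λ, a, b}.

{λ, a, b}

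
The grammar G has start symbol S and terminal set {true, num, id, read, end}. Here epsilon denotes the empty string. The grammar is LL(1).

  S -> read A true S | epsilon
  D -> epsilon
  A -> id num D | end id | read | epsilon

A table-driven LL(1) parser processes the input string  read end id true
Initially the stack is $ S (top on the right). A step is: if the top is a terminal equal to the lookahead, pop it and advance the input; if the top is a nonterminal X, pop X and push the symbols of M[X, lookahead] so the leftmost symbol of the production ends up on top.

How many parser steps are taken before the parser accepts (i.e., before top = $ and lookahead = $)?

step 1: stack=$ S  input=read end id true $  — expand S -> read A true S
step 2: stack=$ S true A read  input=read end id true $  — match read
step 3: stack=$ S true A  input=end id true $  — expand A -> end id
step 4: stack=$ S true id end  input=end id true $  — match end
step 5: stack=$ S true id  input=id true $  — match id
step 6: stack=$ S true  input=true $  — match true
step 7: stack=$ S  input=$  — expand S -> epsilon
Accept reached after 7 steps.

7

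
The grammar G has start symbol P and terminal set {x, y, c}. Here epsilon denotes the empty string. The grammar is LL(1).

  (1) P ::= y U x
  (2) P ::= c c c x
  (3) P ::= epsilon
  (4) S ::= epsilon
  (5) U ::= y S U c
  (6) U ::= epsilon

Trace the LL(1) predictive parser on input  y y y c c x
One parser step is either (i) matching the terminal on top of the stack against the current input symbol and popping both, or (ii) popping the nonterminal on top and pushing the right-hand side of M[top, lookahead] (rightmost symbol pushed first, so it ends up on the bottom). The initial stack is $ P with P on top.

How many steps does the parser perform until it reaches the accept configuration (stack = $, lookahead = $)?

step 1: stack=$ P  input=y y y c c x $  — expand P ::= y U x
step 2: stack=$ x U y  input=y y y c c x $  — match y
step 3: stack=$ x U  input=y y c c x $  — expand U ::= y S U c
step 4: stack=$ x c U S y  input=y y c c x $  — match y
step 5: stack=$ x c U S  input=y c c x $  — expand S ::= epsilon
step 6: stack=$ x c U  input=y c c x $  — expand U ::= y S U c
step 7: stack=$ x c c U S y  input=y c c x $  — match y
step 8: stack=$ x c c U S  input=c c x $  — expand S ::= epsilon
step 9: stack=$ x c c U  input=c c x $  — expand U ::= epsilon
step 10: stack=$ x c c  input=c c x $  — match c
step 11: stack=$ x c  input=c x $  — match c
step 12: stack=$ x  input=x $  — match x
Accept reached after 12 steps.

12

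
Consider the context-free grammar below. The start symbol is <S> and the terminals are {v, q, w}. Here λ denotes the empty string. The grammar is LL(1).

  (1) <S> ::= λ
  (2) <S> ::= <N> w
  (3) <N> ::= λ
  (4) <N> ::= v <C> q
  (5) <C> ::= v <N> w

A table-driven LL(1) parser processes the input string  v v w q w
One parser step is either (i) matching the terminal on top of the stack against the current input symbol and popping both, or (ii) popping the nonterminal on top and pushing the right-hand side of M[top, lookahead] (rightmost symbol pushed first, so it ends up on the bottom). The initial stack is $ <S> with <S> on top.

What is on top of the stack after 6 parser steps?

step 1: stack=$ <S>  input=v v w q w $  — expand <S> ::= <N> w
step 2: stack=$ w <N>  input=v v w q w $  — expand <N> ::= v <C> q
step 3: stack=$ w q <C> v  input=v v w q w $  — match v
step 4: stack=$ w q <C>  input=v w q w $  — expand <C> ::= v <N> w
step 5: stack=$ w q w <N> v  input=v w q w $  — match v
step 6: stack=$ w q w <N>  input=w q w $  — expand <N> ::= λ
Stack after step 6: $ w q w (top = w).

w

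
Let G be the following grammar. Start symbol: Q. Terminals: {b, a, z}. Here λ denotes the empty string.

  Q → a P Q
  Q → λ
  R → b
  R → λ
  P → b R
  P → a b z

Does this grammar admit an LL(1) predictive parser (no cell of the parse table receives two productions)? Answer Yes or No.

FIRST(Q) = {λ, a}
FIRST(R) = {λ, b}
FIRST(P) = {a, b}
FOLLOW(Q) = {$}
FOLLOW(R) = {$, a}
FOLLOW(P) = {$, a}
Each cell of M receives at most one production.

Yes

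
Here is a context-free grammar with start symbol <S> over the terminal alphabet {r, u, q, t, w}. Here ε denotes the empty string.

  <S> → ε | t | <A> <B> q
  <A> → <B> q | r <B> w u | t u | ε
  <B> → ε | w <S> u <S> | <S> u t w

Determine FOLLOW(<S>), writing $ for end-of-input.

FIRST(<S>) = {ε, q, r, t, u, w}  (via <A> <B> q)
FIRST(<B>) = {ε, q, r, t, u, w}  (via <S> u t w)
FIRST(<A>) = {ε, q, r, t, u, w}  (via <B> q)
FOLLOW(<S>) includes $ since <S> is the start symbol.
FOLLOW(<A>): in <S>→<A> <B> q, <A> is followed by <B> q with FIRST {q, r, t, u, w}. Thus FOLLOW(<A>) = {q, r, t, u, w}.
FOLLOW(<B>): in <S>→<A> <B> q, <B> is followed by q with FIRST {q}; in <A>→<B> q, <B> is followed by q with FIRST {q}; in <A>→r <B> w u, <B> is followed by w u with FIRST {w}. Thus FOLLOW(<B>) = {q, w}.
FOLLOW(<S>): in <B>→w <S> u <S> (occurrence 1), <S> is followed by u <S> with FIRST {u}; in <B>→w <S> u <S> (occurrence 2), the suffix after <S> is empty, so FOLLOW(<S>) ⊇ FOLLOW(<B>) = {q, w}; in <B>→<S> u t w, <S> is followed by u t w with FIRST {u}. Thus FOLLOW(<S>) = {$, q, u, w}.

{$, q, u, w}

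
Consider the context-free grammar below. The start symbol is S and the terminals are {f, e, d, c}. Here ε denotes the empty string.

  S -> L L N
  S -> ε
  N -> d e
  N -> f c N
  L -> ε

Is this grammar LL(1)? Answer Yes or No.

Yes

FIRST(S) = {ε, d, f}
FIRST(N) = {d, f}
FIRST(L) = {ε}
FOLLOW(S) = {$}
FOLLOW(N) = {$}
FOLLOW(L) = {d, f}
Each cell of M receives at most one production.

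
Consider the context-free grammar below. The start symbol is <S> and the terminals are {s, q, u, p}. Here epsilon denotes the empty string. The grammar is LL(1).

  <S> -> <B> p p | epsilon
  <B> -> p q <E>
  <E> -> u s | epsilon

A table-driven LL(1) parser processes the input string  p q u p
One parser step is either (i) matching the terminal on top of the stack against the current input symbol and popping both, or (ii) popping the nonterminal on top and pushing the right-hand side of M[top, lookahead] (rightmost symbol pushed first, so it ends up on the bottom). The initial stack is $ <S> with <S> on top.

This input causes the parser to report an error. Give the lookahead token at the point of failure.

step 1: stack=$ <S>  input=p q u p $  — expand <S> -> <B> p p
step 2: stack=$ p p <B>  input=p q u p $  — expand <B> -> p q <E>
step 3: stack=$ p p <E> q p  input=p q u p $  — match p
step 4: stack=$ p p <E> q  input=q u p $  — match q
step 5: stack=$ p p <E>  input=u p $  — expand <E> -> u s
step 6: stack=$ p p s u  input=u p $  — match u
step 7: stack=$ p p s  input=p $  — error: top is terminal s but lookahead is p

p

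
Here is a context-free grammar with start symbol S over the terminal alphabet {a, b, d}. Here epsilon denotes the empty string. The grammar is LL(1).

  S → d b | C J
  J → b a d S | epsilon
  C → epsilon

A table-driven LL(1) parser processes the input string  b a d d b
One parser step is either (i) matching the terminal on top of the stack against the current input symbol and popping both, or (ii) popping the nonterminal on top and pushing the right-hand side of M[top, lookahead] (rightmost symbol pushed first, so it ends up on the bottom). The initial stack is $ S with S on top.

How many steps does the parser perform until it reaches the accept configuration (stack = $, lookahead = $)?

step 1: stack=$ S  input=b a d d b $  — expand S → C J
step 2: stack=$ J C  input=b a d d b $  — expand C → epsilon
step 3: stack=$ J  input=b a d d b $  — expand J → b a d S
step 4: stack=$ S d a b  input=b a d d b $  — match b
step 5: stack=$ S d a  input=a d d b $  — match a
step 6: stack=$ S d  input=d d b $  — match d
step 7: stack=$ S  input=d b $  — expand S → d b
step 8: stack=$ b d  input=d b $  — match d
step 9: stack=$ b  input=b $  — match b
Accept reached after 9 steps.

9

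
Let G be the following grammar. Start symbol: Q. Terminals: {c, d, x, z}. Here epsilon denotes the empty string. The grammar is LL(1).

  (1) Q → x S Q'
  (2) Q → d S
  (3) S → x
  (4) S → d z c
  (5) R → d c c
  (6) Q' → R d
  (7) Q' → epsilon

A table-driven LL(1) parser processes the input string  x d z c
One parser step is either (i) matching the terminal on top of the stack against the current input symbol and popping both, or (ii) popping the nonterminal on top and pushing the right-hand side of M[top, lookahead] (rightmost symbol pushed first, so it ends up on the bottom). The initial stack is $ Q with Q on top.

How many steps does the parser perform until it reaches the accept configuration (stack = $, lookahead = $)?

     Stack       Input      Action
  1  $ Q         x d z c $  expand Q → x S Q'
  2  $ Q' S x    x d z c $  match x
  3  $ Q' S      d z c $    expand S → d z c
  4  $ Q' c z d  d z c $    match d
  5  $ Q' c z    z c $      match z
  6  $ Q' c      c $        match c
  7  $ Q'        $          expand Q' → epsilon
Accept reached after 7 steps.

7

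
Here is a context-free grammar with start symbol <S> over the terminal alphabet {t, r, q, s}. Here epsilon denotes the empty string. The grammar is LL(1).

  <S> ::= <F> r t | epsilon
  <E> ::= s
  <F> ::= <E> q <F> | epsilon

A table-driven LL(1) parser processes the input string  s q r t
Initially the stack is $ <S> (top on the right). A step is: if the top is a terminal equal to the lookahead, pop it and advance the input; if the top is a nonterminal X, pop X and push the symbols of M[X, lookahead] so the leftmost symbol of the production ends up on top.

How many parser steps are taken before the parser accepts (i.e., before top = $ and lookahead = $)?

step 1: stack=$ <S>  input=s q r t $  — expand <S> ::= <F> r t
step 2: stack=$ t r <F>  input=s q r t $  — expand <F> ::= <E> q <F>
step 3: stack=$ t r <F> q <E>  input=s q r t $  — expand <E> ::= s
step 4: stack=$ t r <F> q s  input=s q r t $  — match s
step 5: stack=$ t r <F> q  input=q r t $  — match q
step 6: stack=$ t r <F>  input=r t $  — expand <F> ::= epsilon
step 7: stack=$ t r  input=r t $  — match r
step 8: stack=$ t  input=t $  — match t
Accept reached after 8 steps.

8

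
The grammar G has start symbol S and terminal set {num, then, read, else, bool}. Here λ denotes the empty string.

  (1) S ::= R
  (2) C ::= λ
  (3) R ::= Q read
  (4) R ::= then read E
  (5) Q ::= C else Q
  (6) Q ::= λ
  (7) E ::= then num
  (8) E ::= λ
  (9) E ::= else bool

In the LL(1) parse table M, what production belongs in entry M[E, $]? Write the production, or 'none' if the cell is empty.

FIRST(C): from C::=λ we get {λ}. So FIRST(C) = {λ}.
FIRST(E): from E::=then num we get {then}; from E::=λ we get {λ}; from E::=else bool we get {else}. So FIRST(E) = {λ, else, then}.
FIRST(Q): from Q::=C else Q we get {else}; from Q::=λ we get {λ}. So FIRST(Q) = {λ, else}.
FIRST(R): from R::=Q read we get {else, read}; from R::=then read E we get {then}. So FIRST(R) = {else, read, then}.
FIRST(S): from S::=R we get {else, read, then}. So FIRST(S) = {else, read, then}.
FOLLOW(S) includes $ since S is the start symbol.
FOLLOW(R): in S::=R, the suffix after R is empty, so FOLLOW(R) ⊇ FOLLOW(S) = {$}. Thus FOLLOW(R) = {$}.
FOLLOW(E): in R::=then read E, the suffix after E is empty, so FOLLOW(E) ⊇ FOLLOW(R) = {$}. Thus FOLLOW(E) = {$}.
For E ::= then num: FIRST(then num) = {then}, so it goes in M[E, t] for t ∈ {then}.
For E ::= λ: FIRST(λ) = {λ}, so it goes in M[E, t] for t ∈ {}; since λ ∈ FIRST, also for every t ∈ FOLLOW(E) = {$}.
For E ::= else bool: FIRST(else bool) = {else}, so it goes in M[E, t] for t ∈ {else}.

E ::= λ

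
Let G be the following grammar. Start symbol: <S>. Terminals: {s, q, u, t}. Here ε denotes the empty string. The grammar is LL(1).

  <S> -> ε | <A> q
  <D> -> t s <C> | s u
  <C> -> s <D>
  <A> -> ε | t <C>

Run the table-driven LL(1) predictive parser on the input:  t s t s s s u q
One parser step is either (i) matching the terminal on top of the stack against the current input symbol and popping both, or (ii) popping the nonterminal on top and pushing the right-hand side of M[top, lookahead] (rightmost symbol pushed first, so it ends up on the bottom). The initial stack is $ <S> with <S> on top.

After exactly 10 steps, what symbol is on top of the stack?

<D>

step 1: stack=$ <S>  input=t s t s s s u q $  — expand <S> -> <A> q
step 2: stack=$ q <A>  input=t s t s s s u q $  — expand <A> -> t <C>
step 3: stack=$ q <C> t  input=t s t s s s u q $  — match t
step 4: stack=$ q <C>  input=s t s s s u q $  — expand <C> -> s <D>
step 5: stack=$ q <D> s  input=s t s s s u q $  — match s
step 6: stack=$ q <D>  input=t s s s u q $  — expand <D> -> t s <C>
step 7: stack=$ q <C> s t  input=t s s s u q $  — match t
step 8: stack=$ q <C> s  input=s s s u q $  — match s
step 9: stack=$ q <C>  input=s s u q $  — expand <C> -> s <D>
step 10: stack=$ q <D> s  input=s s u q $  — match s
Stack after step 10: $ q <D> (top = <D>).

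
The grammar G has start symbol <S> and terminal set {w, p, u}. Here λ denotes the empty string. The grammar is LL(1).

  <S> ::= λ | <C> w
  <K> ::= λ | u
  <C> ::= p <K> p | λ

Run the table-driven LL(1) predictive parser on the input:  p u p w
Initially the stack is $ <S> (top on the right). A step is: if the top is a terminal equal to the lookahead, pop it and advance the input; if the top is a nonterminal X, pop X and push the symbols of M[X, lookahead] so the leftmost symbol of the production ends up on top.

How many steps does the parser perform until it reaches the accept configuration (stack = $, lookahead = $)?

7

step 1: stack=$ <S>  input=p u p w $  — expand <S> ::= <C> w
step 2: stack=$ w <C>  input=p u p w $  — expand <C> ::= p <K> p
step 3: stack=$ w p <K> p  input=p u p w $  — match p
step 4: stack=$ w p <K>  input=u p w $  — expand <K> ::= u
step 5: stack=$ w p u  input=u p w $  — match u
step 6: stack=$ w p  input=p w $  — match p
step 7: stack=$ w  input=w $  — match w
Accept reached after 7 steps.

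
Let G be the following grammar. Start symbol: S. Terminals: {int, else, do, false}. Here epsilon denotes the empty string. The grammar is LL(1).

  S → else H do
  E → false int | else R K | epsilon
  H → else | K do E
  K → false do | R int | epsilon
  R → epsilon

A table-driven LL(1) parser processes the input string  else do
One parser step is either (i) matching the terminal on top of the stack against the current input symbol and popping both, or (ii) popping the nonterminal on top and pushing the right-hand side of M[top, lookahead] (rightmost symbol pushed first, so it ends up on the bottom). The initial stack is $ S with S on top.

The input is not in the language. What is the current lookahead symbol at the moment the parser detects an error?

$

step 1: stack=$ S  input=else do $  — expand S → else H do
step 2: stack=$ do H else  input=else do $  — match else
step 3: stack=$ do H  input=do $  — expand H → K do E
step 4: stack=$ do E do K  input=do $  — expand K → epsilon
step 5: stack=$ do E do  input=do $  — match do
step 6: stack=$ do E  input=$  — error: M[E, $] is empty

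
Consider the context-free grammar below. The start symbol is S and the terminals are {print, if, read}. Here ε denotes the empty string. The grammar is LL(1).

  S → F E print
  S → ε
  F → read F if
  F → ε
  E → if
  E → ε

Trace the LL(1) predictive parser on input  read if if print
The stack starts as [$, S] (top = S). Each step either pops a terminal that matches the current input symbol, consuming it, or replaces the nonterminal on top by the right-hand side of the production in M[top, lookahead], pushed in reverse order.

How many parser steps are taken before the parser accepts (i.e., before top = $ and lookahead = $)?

step 1: stack=$ S  input=read if if print $  — expand S → F E print
step 2: stack=$ print E F  input=read if if print $  — expand F → read F if
step 3: stack=$ print E if F read  input=read if if print $  — match read
step 4: stack=$ print E if F  input=if if print $  — expand F → ε
step 5: stack=$ print E if  input=if if print $  — match if
step 6: stack=$ print E  input=if print $  — expand E → if
step 7: stack=$ print if  input=if print $  — match if
step 8: stack=$ print  input=print $  — match print
Accept reached after 8 steps.

8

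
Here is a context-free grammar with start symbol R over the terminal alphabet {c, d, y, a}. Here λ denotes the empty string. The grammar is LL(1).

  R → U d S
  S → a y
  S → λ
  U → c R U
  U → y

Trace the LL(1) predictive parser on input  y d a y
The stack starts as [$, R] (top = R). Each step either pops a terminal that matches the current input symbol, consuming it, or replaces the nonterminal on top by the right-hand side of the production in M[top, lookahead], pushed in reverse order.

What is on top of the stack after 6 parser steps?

     Stack    Input      Action
  1  $ R      y d a y $  expand R → U d S
  2  $ S d U  y d a y $  expand U → y
  3  $ S d y  y d a y $  match y
  4  $ S d    d a y $    match d
  5  $ S      a y $      expand S → a y
  6  $ y a    a y $      match a
Stack after step 6: $ y (top = y).

y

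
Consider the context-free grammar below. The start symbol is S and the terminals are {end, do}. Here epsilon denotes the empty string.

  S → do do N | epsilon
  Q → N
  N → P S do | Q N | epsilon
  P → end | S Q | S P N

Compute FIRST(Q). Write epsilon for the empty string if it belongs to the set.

{epsilon, do, end}

FIRST(S): from S→do do N we get {do}; from S→epsilon we get {epsilon}. So FIRST(S) = {epsilon, do}.
FIRST(Q): from Q→N we get {epsilon, do, end}. So FIRST(Q) = {epsilon, do, end}.
FIRST(N): from N→P S do we get {do, end}; from N→Q N we get {epsilon, do, end}; from N→epsilon we get {epsilon}. So FIRST(N) = {epsilon, do, end}.
FIRST(P): from P→end we get {end}; from P→S Q we get {epsilon, do, end}; from P→S P N we get {epsilon, do, end}. So FIRST(P) = {epsilon, do, end}.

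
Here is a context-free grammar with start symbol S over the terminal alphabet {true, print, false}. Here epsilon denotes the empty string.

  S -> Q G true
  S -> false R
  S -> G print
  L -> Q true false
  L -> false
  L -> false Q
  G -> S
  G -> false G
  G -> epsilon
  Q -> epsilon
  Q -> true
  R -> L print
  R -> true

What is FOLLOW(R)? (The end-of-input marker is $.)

{$, print, true}

FIRST(Q): from Q->epsilon we get {epsilon}; from Q->true we get {true}. So FIRST(Q) = {epsilon, true}.
FIRST(L): from L->Q true false we get {true}; from L->false we get {false}; from L->false Q we get {false}. So FIRST(L) = {false, true}.
FIRST(R): from R->L print we get {false, true}; from R->true we get {true}. So FIRST(R) = {false, true}.
FIRST(S): from S->Q G true we get {false, print, true}; from S->false R we get {false}; from S->G print we get {false, print, true}. So FIRST(S) = {false, print, true}.
FIRST(G): from G->S we get {false, print, true}; from G->false G we get {false}; from G->epsilon we get {epsilon}. So FIRST(G) = {epsilon, false, print, true}.
FOLLOW(S) includes $ since S is the start symbol.
FOLLOW(L): in R->L print, L is followed by print with FIRST {print}. Thus FOLLOW(L) = {print}.
FOLLOW(G): in S->Q G true, G is followed by true with FIRST {true}; in S->G print, G is followed by print with FIRST {print}; in G->false G, the suffix after G is empty (adds nothing new). Thus FOLLOW(G) = {print, true}.
FOLLOW(S): in G->S, the suffix after S is empty, so FOLLOW(S) ⊇ FOLLOW(G) = {print, true}. Thus FOLLOW(S) = {$, print, true}.
FOLLOW(Q): in S->Q G true, Q is followed by G true with FIRST {false, print, true}; in L->Q true false, Q is followed by true false with FIRST {true}; in L->false Q, the suffix after Q is empty, so FOLLOW(Q) ⊇ FOLLOW(L) = {print}. Thus FOLLOW(Q) = {false, print, true}.
FOLLOW(R): in S->false R, the suffix after R is empty, so FOLLOW(R) ⊇ FOLLOW(S) = {$, print, true}. Thus FOLLOW(R) = {$, print, true}.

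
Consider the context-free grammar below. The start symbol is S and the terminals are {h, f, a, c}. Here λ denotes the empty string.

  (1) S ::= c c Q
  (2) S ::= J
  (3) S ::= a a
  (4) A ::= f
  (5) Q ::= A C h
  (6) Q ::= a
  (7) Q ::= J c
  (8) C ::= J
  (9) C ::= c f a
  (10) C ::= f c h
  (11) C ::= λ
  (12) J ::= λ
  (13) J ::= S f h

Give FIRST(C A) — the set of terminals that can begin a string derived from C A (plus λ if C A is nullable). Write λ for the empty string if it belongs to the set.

FIRST(A) = {f}
FIRST(S) = {λ, a, c, f}  (via J)
FIRST(J) = {λ, a, c, f}  (via S f h)
FIRST(Q) = {a, c, f}  (via A C h, J c)
FIRST(C) = {λ, a, c, f}  (via J)
FIRST(C A): take FIRST of each symbol in turn, carrying on past any symbol whose FIRST contains λ; result {a, c, f}.

{a, c, f}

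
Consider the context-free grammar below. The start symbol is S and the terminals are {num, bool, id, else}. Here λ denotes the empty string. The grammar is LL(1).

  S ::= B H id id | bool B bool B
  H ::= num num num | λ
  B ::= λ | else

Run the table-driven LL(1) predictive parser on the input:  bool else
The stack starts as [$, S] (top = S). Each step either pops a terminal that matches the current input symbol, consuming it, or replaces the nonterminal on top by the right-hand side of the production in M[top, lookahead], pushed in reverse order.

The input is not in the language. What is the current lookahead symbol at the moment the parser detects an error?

$

     Stack            Input        Action
  1  $ S              bool else $  expand S ::= bool B bool B
  2  $ B bool B bool  bool else $  match bool
  3  $ B bool B       else $       expand B ::= else
  4  $ B bool else    else $       match else
  5  $ B bool         $            error: top is terminal bool but lookahead is $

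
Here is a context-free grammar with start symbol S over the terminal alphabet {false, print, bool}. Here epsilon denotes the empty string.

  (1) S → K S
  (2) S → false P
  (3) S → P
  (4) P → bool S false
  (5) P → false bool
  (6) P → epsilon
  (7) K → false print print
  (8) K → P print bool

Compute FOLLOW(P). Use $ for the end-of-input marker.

FIRST(P) = {epsilon, bool, false}
FIRST(K) = {bool, false, print}  (via P print bool)
FIRST(S) = {epsilon, bool, false, print}  (via K S, P)
FOLLOW(S) includes $ since S is the start symbol.
FOLLOW(S): in S→K S, the suffix after S is empty (adds nothing new); in P→bool S false, S is followed by false with FIRST {false}. Thus FOLLOW(S) = {$, false}.
FOLLOW(P): in S→false P, the suffix after P is empty, so FOLLOW(P) ⊇ FOLLOW(S) = {$, false}; in S→P, the suffix after P is empty, so FOLLOW(P) ⊇ FOLLOW(S) = {$, false}; in K→P print bool, P is followed by print bool with FIRST {print}. Thus FOLLOW(P) = {$, false, print}.
FOLLOW(K): in S→K S, K is followed by S with FIRST {epsilon, bool, false, print}; in S→K S, the suffix after K is nullable, so FOLLOW(K) ⊇ FOLLOW(S) = {$, false}. Thus FOLLOW(K) = {$, bool, false, print}.

{$, false, print}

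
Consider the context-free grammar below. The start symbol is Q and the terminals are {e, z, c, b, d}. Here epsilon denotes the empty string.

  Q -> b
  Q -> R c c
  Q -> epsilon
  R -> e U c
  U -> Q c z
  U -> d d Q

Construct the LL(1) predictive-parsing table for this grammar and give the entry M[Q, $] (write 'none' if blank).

Q -> epsilon

FIRST(R) = {e}
FIRST(Q) = {epsilon, b, e}  (via R c c)
FIRST(U) = {b, c, d, e}  (via Q c z)
FOLLOW(Q) includes $ since Q is the start symbol.
FOLLOW(U): in R->e U c, U is followed by c with FIRST {c}. Thus FOLLOW(U) = {c}.
FOLLOW(Q): in U->Q c z, Q is followed by c z with FIRST {c}; in U->d d Q, the suffix after Q is empty, so FOLLOW(Q) ⊇ FOLLOW(U) = {c}. Thus FOLLOW(Q) = {$, c}.
For Q -> b: FIRST(b) = {b}, so it goes in M[Q, t] for t ∈ {b}.
For Q -> R c c: FIRST(R c c) = {e}, so it goes in M[Q, t] for t ∈ {e}.
For Q -> epsilon: FIRST(epsilon) = {epsilon}, so it goes in M[Q, t] for t ∈ {}; since epsilon ∈ FIRST, also for every t ∈ FOLLOW(Q) = {$, c}.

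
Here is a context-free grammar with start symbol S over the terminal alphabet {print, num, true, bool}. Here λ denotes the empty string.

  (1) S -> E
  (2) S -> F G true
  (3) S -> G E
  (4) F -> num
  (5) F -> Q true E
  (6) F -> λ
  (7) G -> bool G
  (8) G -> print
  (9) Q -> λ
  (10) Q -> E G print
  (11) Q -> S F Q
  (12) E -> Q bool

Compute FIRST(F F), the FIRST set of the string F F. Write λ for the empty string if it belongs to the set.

FIRST(G): from G->bool G we get {bool}; from G->print we get {print}. So FIRST(G) = {bool, print}.
FIRST(S): from S->E we get {bool, num, print, true}; from S->F G true we get {bool, num, print, true}; from S->G E we get {bool, print}. So FIRST(S) = {bool, num, print, true}.
FIRST(F): from F->num we get {num}; from F->Q true E we get {bool, num, print, true}; from F->λ we get {λ}. So FIRST(F) = {λ, bool, num, print, true}.
FIRST(Q): from Q->λ we get {λ}; from Q->E G print we get {bool, num, print, true}; from Q->S F Q we get {bool, num, print, true}. So FIRST(Q) = {λ, bool, num, print, true}.
FIRST(E): from E->Q bool we get {bool, num, print, true}. So FIRST(E) = {bool, num, print, true}.
FIRST(F F): take FIRST of each symbol in turn, carrying on past any symbol whose FIRST contains λ; result {λ, bool, num, print, true}.

{λ, bool, num, print, true}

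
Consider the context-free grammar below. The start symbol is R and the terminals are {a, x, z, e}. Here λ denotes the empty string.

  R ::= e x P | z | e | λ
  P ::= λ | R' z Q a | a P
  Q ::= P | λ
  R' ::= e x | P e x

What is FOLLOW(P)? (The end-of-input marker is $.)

{$, a, e}

FIRST(R) = {λ, e, z}
FIRST(P) = {λ, a, e}  (via R' z Q a)
FIRST(Q) = {λ, a, e}  (via P)
FIRST(R') = {a, e}  (via P e x)
FOLLOW(R) includes $ since R is the start symbol.
FOLLOW(R): R appears on no right-hand side. Thus FOLLOW(R) = {$}.
FOLLOW(Q): in P::=R' z Q a, Q is followed by a with FIRST {a}. Thus FOLLOW(Q) = {a}.
FOLLOW(P): in R::=e x P, the suffix after P is empty, so FOLLOW(P) ⊇ FOLLOW(R) = {$}; in P::=a P, the suffix after P is empty (adds nothing new); in Q::=P, the suffix after P is empty, so FOLLOW(P) ⊇ FOLLOW(Q) = {a}; in R'::=P e x, P is followed by e x with FIRST {e}. Thus FOLLOW(P) = {$, a, e}.
FOLLOW(R'): in P::=R' z Q a, R' is followed by z Q a with FIRST {z}. Thus FOLLOW(R') = {z}.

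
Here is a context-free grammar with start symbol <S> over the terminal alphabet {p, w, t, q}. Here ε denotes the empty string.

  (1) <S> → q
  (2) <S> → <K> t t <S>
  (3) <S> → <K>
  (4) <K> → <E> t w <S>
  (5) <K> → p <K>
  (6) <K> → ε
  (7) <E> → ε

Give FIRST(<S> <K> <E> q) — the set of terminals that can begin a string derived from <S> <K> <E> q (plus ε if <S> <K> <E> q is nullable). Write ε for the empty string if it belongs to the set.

FIRST(<E>): from <E>→ε we get {ε}. So FIRST(<E>) = {ε}.
FIRST(<K>): from <K>→<E> t w <S> we get {t}; from <K>→p <K> we get {p}; from <K>→ε we get {ε}. So FIRST(<K>) = {ε, p, t}.
FIRST(<S>): from <S>→q we get {q}; from <S>→<K> t t <S> we get {p, t}; from <S>→<K> we get {ε, p, t}. So FIRST(<S>) = {ε, p, q, t}.
FIRST(<S> <K> <E> q): take FIRST of each symbol in turn, carrying on past any symbol whose FIRST contains ε; result {p, q, t}.

{p, q, t}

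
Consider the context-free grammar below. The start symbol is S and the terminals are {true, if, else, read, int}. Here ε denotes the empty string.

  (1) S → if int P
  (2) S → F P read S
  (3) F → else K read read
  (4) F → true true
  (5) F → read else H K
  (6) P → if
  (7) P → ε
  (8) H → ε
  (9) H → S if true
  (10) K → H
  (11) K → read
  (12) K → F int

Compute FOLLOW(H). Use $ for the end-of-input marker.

{else, if, int, read, true}

FIRST(F): from F→else K read read we get {else}; from F→true true we get {true}; from F→read else H K we get {read}. So FIRST(F) = {else, read, true}.
FIRST(P): from P→if we get {if}; from P→ε we get {ε}. So FIRST(P) = {ε, if}.
FIRST(S): from S→if int P we get {if}; from S→F P read S we get {else, read, true}. So FIRST(S) = {else, if, read, true}.
FIRST(H): from H→ε we get {ε}; from H→S if true we get {else, if, read, true}. So FIRST(H) = {ε, else, if, read, true}.
FIRST(K): from K→H we get {ε, else, if, read, true}; from K→read we get {read}; from K→F int we get {else, read, true}. So FIRST(K) = {ε, else, if, read, true}.
FOLLOW(S) includes $ since S is the start symbol.
FOLLOW(S): in S→F P read S, the suffix after S is empty (adds nothing new); in H→S if true, S is followed by if true with FIRST {if}. Thus FOLLOW(S) = {$, if}.
FOLLOW(F): in S→F P read S, F is followed by P read S with FIRST {if, read}; in K→F int, F is followed by int with FIRST {int}. Thus FOLLOW(F) = {if, int, read}.
FOLLOW(P): in S→if int P, the suffix after P is empty, so FOLLOW(P) ⊇ FOLLOW(S) = {$, if}; in S→F P read S, P is followed by read S with FIRST {read}. Thus FOLLOW(P) = {$, if, read}.
FOLLOW(K): in F→else K read read, K is followed by read read with FIRST {read}; in F→read else H K, the suffix after K is empty, so FOLLOW(K) ⊇ FOLLOW(F) = {if, int, read}. Thus FOLLOW(K) = {if, int, read}.
FOLLOW(H): in F→read else H K, H is followed by K with FIRST {ε, else, if, read, true}; in F→read else H K, the suffix after H is nullable, so FOLLOW(H) ⊇ FOLLOW(F) = {if, int, read}; in K→H, the suffix after H is empty, so FOLLOW(H) ⊇ FOLLOW(K) = {if, int, read}. Thus FOLLOW(H) = {else, if, int, read, true}.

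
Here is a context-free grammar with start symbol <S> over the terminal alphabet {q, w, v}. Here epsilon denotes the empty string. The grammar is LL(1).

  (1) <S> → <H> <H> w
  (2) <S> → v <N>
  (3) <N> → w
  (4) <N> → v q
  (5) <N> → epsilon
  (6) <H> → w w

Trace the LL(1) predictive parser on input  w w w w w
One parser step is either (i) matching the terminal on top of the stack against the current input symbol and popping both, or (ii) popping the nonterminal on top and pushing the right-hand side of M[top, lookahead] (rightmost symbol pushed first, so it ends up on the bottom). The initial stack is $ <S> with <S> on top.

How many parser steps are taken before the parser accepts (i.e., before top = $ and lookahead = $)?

8

     Stack        Input        Action
  1  $ <S>        w w w w w $  expand <S> → <H> <H> w
  2  $ w <H> <H>  w w w w w $  expand <H> → w w
  3  $ w <H> w w  w w w w w $  match w
  4  $ w <H> w    w w w w $    match w
  5  $ w <H>      w w w $      expand <H> → w w
  6  $ w w w      w w w $      match w
  7  $ w w        w w $        match w
  8  $ w          w $          match w
Accept reached after 8 steps.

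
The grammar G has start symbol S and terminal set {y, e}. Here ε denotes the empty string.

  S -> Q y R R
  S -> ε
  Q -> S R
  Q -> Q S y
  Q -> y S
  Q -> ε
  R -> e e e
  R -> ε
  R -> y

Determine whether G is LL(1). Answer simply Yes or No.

FIRST(S) = {ε, e, y}
FIRST(Q) = {ε, e, y}
FIRST(R) = {ε, e, y}
FOLLOW(S) = {$, e, y}
FOLLOW(Q) = {e, y}
FOLLOW(R) = {$, e, y}
Cell M[Q, e] receives both Q -> S R and Q -> Q S y and Q -> ε — the grammar is not LL(1).

No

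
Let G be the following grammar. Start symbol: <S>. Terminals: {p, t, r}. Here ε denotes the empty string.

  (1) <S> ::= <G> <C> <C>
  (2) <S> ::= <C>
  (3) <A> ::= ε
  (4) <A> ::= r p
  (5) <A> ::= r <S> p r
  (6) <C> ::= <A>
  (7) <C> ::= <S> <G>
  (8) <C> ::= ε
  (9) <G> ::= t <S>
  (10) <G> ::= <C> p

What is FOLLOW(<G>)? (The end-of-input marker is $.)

FIRST(<A>): from <A>::=ε we get {ε}; from <A>::=r p we get {r}; from <A>::=r <S> p r we get {r}. So FIRST(<A>) = {ε, r}.
FIRST(<S>): from <S>::=<G> <C> <C> we get {p, r, t}; from <S>::=<C> we get {ε, p, r, t}. So FIRST(<S>) = {ε, p, r, t}.
FIRST(<C>): from <C>::=<A> we get {ε, r}; from <C>::=<S> <G> we get {p, r, t}; from <C>::=ε we get {ε}. So FIRST(<C>) = {ε, p, r, t}.
FIRST(<G>): from <G>::=t <S> we get {t}; from <G>::=<C> p we get {p, r, t}. So FIRST(<G>) = {p, r, t}.
FOLLOW(<S>) includes $ since <S> is the start symbol.
FOLLOW(<S>): in <A>::=r <S> p r, <S> is followed by p r with FIRST {p}; in <C>::=<S> <G>, <S> is followed by <G> with FIRST {p, r, t}; in <G>::=t <S>, the suffix after <S> is empty, so FOLLOW(<S>) ⊇ FOLLOW(<G>) = {$, p, r, t}. Thus FOLLOW(<S>) = {$, p, r, t}.
FOLLOW(<C>): in <S>::=<G> <C> <C> (occurrence 1), <C> is followed by <C> with FIRST {ε, p, r, t}; in <S>::=<G> <C> <C> (occurrence 1), the suffix after <C> is nullable, so FOLLOW(<C>) ⊇ FOLLOW(<S>) = {$, p, r, t}; in <S>::=<G> <C> <C> (occurrence 2), the suffix after <C> is empty, so FOLLOW(<C>) ⊇ FOLLOW(<S>) = {$, p, r, t}; in <S>::=<C>, the suffix after <C> is empty, so FOLLOW(<C>) ⊇ FOLLOW(<S>) = {$, p, r, t}; in <G>::=<C> p, <C> is followed by p with FIRST {p}. Thus FOLLOW(<C>) = {$, p, r, t}.
FOLLOW(<A>): in <C>::=<A>, the suffix after <A> is empty, so FOLLOW(<A>) ⊇ FOLLOW(<C>) = {$, p, r, t}. Thus FOLLOW(<A>) = {$, p, r, t}.
FOLLOW(<G>): in <S>::=<G> <C> <C>, <G> is followed by <C> <C> with FIRST {ε, p, r, t}; in <S>::=<G> <C> <C>, the suffix after <G> is nullable, so FOLLOW(<G>) ⊇ FOLLOW(<S>) = {$, p, r, t}; in <C>::=<S> <G>, the suffix after <G> is empty, so FOLLOW(<G>) ⊇ FOLLOW(<C>) = {$, p, r, t}. Thus FOLLOW(<G>) = {$, p, r, t}.

{$, p, r, t}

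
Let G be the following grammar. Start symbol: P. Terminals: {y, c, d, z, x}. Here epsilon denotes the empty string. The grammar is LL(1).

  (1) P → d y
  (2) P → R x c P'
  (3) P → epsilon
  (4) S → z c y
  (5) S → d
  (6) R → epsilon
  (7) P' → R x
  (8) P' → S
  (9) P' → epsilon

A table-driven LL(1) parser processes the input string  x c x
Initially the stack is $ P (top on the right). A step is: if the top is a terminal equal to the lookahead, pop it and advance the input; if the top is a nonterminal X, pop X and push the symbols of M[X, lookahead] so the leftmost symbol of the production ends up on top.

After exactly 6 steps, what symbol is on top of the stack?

step 1: stack=$ P  input=x c x $  — expand P → R x c P'
step 2: stack=$ P' c x R  input=x c x $  — expand R → epsilon
step 3: stack=$ P' c x  input=x c x $  — match x
step 4: stack=$ P' c  input=c x $  — match c
step 5: stack=$ P'  input=x $  — expand P' → R x
step 6: stack=$ x R  input=x $  — expand R → epsilon
Stack after step 6: $ x (top = x).

x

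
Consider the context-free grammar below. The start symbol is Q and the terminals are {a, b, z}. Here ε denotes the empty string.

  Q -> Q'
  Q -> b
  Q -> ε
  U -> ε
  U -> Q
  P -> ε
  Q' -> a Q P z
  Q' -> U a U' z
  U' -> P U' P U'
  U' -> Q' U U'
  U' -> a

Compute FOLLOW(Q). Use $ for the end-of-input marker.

FIRST(P): from P->ε we get {ε}. So FIRST(P) = {ε}.
FIRST(Q): from Q->Q' we get {a, b}; from Q->b we get {b}; from Q->ε we get {ε}. So FIRST(Q) = {ε, a, b}.
FIRST(U): from U->ε we get {ε}; from U->Q we get {ε, a, b}. So FIRST(U) = {ε, a, b}.
FIRST(Q'): from Q'->a Q P z we get {a}; from Q'->U a U' z we get {a, b}. So FIRST(Q') = {a, b}.
FIRST(U'): from U'->P U' P U' we get {a, b}; from U'->Q' U U' we get {a, b}; from U'->a we get {a}. So FIRST(U') = {a, b}.
FOLLOW(Q) includes $ since Q is the start symbol.
FOLLOW(U): in Q'->U a U' z, U is followed by a U' z with FIRST {a}; in U'->Q' U U', U is followed by U' with FIRST {a, b}. Thus FOLLOW(U) = {a, b}.
FOLLOW(Q): in U->Q, the suffix after Q is empty, so FOLLOW(Q) ⊇ FOLLOW(U) = {a, b}; in Q'->a Q P z, Q is followed by P z with FIRST {z}. Thus FOLLOW(Q) = {$, a, b, z}.
FOLLOW(P): in Q'->a Q P z, P is followed by z with FIRST {z}; in U'->P U' P U' (occurrence 1), P is followed by U' P U' with FIRST {a, b}; in U'->P U' P U' (occurrence 2), P is followed by U' with FIRST {a, b}. Thus FOLLOW(P) = {a, b, z}.
FOLLOW(Q'): in Q->Q', the suffix after Q' is empty, so FOLLOW(Q') ⊇ FOLLOW(Q) = {$, a, b, z}; in U'->Q' U U', Q' is followed by U U' with FIRST {a, b}. Thus FOLLOW(Q') = {$, a, b, z}.
FOLLOW(U'): in Q'->U a U' z, U' is followed by z with FIRST {z}; in U'->P U' P U' (occurrence 1), U' is followed by P U' with FIRST {a, b}; in U'->P U' P U' (occurrence 2), the suffix after U' is empty (adds nothing new); in U'->Q' U U', the suffix after U' is empty (adds nothing new). Thus FOLLOW(U') = {a, b, z}.

{$, a, b, z}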